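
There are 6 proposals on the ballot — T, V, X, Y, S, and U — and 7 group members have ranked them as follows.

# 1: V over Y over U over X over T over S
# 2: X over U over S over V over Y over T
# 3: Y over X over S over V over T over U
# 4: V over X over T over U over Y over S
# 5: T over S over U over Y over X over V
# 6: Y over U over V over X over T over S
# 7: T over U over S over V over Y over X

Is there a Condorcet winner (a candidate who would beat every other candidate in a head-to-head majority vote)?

Head-to-head results (7 voters total):
T vs V: V wins 5–2.
T vs X: X wins 5–2.
T vs Y: Y wins 4–3.
T vs S: T wins 5–2.
T vs U: T wins 4–3.
V vs X: V wins 4–3.
V vs Y: V wins 4–3.
V vs S: S wins 4–3.
V vs U: U wins 4–3.
X vs Y: Y wins 5–2.
X vs S: X wins 5–2.
X vs U: U wins 4–3.
Y vs S: Y wins 4–3.
Y vs U: U wins 4–3.
S vs U: U wins 5–2.
No candidate beats all others: T beats S beats V beats T, a majority cycle.

No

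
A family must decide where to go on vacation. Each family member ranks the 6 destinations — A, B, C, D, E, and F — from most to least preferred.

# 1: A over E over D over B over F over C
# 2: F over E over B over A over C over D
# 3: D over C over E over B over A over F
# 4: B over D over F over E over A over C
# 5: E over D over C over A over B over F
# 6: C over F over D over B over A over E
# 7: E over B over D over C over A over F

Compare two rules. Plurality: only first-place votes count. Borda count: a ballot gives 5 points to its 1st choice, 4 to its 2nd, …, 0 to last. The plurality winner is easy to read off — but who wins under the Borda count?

Plurality first-place counts: A 1, B 1, C 1, D 1, E 2, F 1 → E.
Borda totals: A 13, B 19, C 15, D 22, E 23, F 13 → E.

E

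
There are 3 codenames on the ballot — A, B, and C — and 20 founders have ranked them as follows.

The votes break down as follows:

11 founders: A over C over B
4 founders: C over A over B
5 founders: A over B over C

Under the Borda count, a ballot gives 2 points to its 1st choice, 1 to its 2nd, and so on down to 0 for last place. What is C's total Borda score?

19

Borda scores:
  A: 11·2 + 4·1 + 5·2 = 36
  B: 11·0 + 4·0 + 5·1 = 5
  C: 11·1 + 4·2 + 5·0 = 19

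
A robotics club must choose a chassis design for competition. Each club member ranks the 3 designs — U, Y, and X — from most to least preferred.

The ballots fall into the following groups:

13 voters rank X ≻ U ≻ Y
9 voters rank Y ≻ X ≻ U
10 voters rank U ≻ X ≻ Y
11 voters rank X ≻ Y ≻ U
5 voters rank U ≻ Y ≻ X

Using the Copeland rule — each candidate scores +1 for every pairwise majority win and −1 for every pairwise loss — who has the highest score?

X

Pairwise results:
  U vs Y: U wins 28–20.
  U vs X: X wins 33–15.
  Y vs X: X wins 34–14.
Copeland scores (wins − losses):
  U: 1 − 1 = 0
  Y: 0 − 2 = -2
  X: 2 − 0 = 2
X has the best Copeland score.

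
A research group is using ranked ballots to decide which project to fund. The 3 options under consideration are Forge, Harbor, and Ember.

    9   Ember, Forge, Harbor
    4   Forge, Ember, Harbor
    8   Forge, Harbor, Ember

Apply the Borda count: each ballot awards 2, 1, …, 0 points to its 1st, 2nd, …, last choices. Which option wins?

Forge

Borda scores:
  Forge: 9·1 + 4·2 + 8·2 = 33
  Harbor: 9·0 + 4·0 + 8·1 = 8
  Ember: 9·2 + 4·1 + 8·0 = 22
Forge has the highest total.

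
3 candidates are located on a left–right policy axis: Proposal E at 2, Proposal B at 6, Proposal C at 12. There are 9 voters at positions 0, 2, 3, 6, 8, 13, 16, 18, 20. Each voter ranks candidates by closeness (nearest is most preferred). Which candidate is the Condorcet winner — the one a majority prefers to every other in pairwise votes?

Proposal B

With single-peaked preferences on a line, the Condorcet winner is the candidate closest to the median voter.
The median voter (position 8) is closest to Proposal B at 6.
Check: Proposal B vs Proposal E — voters closer to Proposal B: 6 of 9.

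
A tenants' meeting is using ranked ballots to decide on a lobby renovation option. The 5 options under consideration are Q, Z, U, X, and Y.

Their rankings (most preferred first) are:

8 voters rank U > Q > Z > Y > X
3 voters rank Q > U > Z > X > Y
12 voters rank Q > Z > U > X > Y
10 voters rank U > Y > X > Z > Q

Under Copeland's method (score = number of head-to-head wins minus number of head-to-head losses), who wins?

U

Pairwise results:
  Q vs Z: Q wins 23–10.
  Q vs U: U wins 18–15.
  Q vs X: Q wins 23–10.
  Q vs Y: Q wins 23–10.
  Z vs U: U wins 21–12.
  Z vs X: Z wins 23–10.
  Z vs Y: Z wins 23–10.
  U vs X: U wins 33–0.
  U vs Y: U wins 33–0.
  X vs Y: Y wins 18–15.
Copeland scores (wins − losses):
  Q: 3 − 1 = 2
  Z: 2 − 2 = 0
  U: 4 − 0 = 4
  X: 0 − 4 = -4
  Y: 1 − 3 = -2
U has the best Copeland score.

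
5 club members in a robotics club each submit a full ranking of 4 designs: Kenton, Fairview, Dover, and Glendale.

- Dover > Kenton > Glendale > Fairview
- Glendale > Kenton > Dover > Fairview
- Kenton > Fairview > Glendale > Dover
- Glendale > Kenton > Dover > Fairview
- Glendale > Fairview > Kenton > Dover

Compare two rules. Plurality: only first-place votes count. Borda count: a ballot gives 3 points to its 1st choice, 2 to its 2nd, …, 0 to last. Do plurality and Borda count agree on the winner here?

Plurality first-place counts: Kenton 1, Fairview 0, Dover 1, Glendale 3 → Glendale.
Borda totals: Kenton 10, Fairview 4, Dover 5, Glendale 11 → Glendale.
The two rules agree on Glendale.

Yes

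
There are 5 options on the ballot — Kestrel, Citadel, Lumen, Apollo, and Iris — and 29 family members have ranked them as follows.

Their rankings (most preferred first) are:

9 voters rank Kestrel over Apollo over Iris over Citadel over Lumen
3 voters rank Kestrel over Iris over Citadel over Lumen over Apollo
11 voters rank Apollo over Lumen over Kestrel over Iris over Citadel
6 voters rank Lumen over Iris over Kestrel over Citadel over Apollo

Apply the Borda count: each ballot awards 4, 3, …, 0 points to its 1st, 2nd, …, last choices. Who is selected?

Borda scores:
  Kestrel: 9·4 + 3·4 + 11·2 + 6·2 = 82
  Citadel: 9·1 + 3·2 + 11·0 + 6·1 = 21
  Lumen: 9·0 + 3·1 + 11·3 + 6·4 = 60
  Apollo: 9·3 + 3·0 + 11·4 + 6·0 = 71
  Iris: 9·2 + 3·3 + 11·1 + 6·3 = 56
Kestrel has the highest total.

Kestrel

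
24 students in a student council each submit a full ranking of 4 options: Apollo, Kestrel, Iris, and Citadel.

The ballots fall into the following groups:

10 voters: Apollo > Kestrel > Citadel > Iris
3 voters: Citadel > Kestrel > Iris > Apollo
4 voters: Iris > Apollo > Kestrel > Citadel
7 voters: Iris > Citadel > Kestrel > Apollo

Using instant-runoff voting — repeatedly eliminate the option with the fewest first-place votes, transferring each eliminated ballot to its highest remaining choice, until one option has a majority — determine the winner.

Iris

Round 1: Iris 11, Apollo 10, Citadel 3, Kestrel 0. Kestrel has the fewest and is eliminated.
Round 2: Iris 11, Apollo 10, Citadel 3. Citadel has the fewest and is eliminated.
Round 3: Iris 14, Apollo 10. Iris has a majority.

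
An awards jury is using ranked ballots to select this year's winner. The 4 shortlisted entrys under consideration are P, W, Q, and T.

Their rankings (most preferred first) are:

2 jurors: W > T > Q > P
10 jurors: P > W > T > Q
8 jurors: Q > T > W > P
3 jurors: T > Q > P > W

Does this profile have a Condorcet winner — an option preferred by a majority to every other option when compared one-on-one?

No

Head-to-head results (23 voters total):
P vs W: P wins 13–10.
P vs Q: Q wins 13–10.
P vs T: T wins 13–10.
W vs Q: W wins 12–11.
W vs T: W wins 12–11.
Q vs T: T wins 15–8.
No candidate beats all others: P beats W beats Q beats P, a majority cycle.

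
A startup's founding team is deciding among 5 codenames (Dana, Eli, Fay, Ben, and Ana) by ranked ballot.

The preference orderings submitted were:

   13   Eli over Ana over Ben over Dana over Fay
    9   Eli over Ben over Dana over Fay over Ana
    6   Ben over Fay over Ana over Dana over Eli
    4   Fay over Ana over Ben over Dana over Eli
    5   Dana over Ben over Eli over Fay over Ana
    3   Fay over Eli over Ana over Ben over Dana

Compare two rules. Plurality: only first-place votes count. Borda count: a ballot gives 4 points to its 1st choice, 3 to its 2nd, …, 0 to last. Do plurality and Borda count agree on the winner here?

Yes

Plurality first-place counts: Dana 5, Eli 22, Fay 7, Ben 6, Ana 0 → Eli.
Borda totals: Dana 61, Eli 107, Fay 60, Ben 103, Ana 69 → Eli.
The two rules agree on Eli.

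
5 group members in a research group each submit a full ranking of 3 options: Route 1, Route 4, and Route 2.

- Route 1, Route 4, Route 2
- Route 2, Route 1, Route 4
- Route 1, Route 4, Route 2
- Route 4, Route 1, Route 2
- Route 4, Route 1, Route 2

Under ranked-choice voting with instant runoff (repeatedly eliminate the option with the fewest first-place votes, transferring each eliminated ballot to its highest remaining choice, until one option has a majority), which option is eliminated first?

Route 2

Round 1: Route 1 2, Route 4 2, Route 2 1. Route 2 has the fewest and is eliminated.
Round 2: Route 1 3, Route 4 2. Route 1 has a majority.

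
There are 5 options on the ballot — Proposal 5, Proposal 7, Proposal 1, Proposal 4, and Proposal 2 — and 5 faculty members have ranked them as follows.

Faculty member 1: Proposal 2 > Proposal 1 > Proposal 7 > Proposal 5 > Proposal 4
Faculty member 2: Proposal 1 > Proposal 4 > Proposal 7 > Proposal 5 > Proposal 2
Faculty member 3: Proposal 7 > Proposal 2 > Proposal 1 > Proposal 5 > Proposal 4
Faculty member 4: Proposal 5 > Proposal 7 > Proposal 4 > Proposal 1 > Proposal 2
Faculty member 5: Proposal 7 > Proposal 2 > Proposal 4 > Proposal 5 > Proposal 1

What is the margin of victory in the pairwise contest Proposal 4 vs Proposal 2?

Ballots ranking Proposal 4 above Proposal 2: 2.
Ballots ranking Proposal 2 above Proposal 4: 3.
Proposal 2 wins 3–2, a margin of 1.

1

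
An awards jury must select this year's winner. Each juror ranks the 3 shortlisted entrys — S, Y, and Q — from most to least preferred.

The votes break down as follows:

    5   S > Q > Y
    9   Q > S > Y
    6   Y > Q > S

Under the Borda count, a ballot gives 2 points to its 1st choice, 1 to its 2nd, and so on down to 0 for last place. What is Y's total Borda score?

Borda scores:
  S: 5·2 + 9·1 + 6·0 = 19
  Y: 5·0 + 9·0 + 6·2 = 12
  Q: 5·1 + 9·2 + 6·1 = 29

12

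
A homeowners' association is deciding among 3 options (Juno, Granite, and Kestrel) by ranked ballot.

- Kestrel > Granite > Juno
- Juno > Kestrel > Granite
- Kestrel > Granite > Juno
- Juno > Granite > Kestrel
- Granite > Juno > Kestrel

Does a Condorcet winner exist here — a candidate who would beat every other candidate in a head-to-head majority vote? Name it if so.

Head-to-head results (5 voters total):
Juno vs Granite: Granite wins 3–2.
Juno vs Kestrel: Juno wins 3–2.
Granite vs Kestrel: Kestrel wins 3–2.
No candidate beats all others: Juno beats Kestrel beats Granite beats Juno, a majority cycle.

There is no Condorcet winner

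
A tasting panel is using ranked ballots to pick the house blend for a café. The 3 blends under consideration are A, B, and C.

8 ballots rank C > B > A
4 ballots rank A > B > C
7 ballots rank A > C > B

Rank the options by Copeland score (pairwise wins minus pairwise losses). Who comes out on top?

Pairwise results:
  A vs B: A wins 11–8.
  A vs C: A wins 11–8.
  B vs C: C wins 15–4.
Copeland scores (wins − losses):
  A: 2 − 0 = 2
  B: 0 − 2 = -2
  C: 1 − 1 = 0
A has the best Copeland score.

A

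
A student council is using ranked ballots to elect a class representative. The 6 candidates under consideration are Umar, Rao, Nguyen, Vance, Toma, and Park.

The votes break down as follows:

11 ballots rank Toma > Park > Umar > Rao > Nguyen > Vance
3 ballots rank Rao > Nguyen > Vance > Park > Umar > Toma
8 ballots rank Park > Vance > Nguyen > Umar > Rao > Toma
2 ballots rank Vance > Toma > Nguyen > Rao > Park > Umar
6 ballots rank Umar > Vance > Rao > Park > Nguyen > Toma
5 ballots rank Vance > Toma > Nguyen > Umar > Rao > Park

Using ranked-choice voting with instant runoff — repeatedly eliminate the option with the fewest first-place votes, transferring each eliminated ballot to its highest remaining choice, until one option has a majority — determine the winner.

Round 1: Toma 11, Park 8, Vance 7, Umar 6, Rao 3, Nguyen 0. Nguyen has the fewest and is eliminated.
Round 2: Toma 11, Park 8, Vance 7, Umar 6, Rao 3. Rao has the fewest and is eliminated.
Round 3: Toma 11, Vance 10, Park 8, Umar 6. Umar has the fewest and is eliminated.
Round 4: Vance 16, Toma 11, Park 8. Park has the fewest and is eliminated.
Round 5: Vance 24, Toma 11. Vance has a majority.

Vance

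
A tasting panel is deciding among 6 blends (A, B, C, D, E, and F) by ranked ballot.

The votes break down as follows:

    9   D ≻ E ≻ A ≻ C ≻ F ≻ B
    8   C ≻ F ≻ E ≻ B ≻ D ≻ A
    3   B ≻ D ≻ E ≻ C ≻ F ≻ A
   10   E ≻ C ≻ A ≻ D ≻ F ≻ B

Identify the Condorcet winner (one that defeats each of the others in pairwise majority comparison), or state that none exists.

E

Head-to-head results (30 voters total):
A vs B: A wins 19–11.
A vs C: C wins 21–9.
A vs D: D wins 20–10.
A vs E: E wins 30–0.
A vs F: A wins 19–11.
B vs C: C wins 27–3.
B vs D: D wins 19–11.
B vs E: E wins 27–3.
B vs F: F wins 27–3.
C vs D: C wins 18–12.
C vs E: E wins 22–8.
C vs F: C wins 30–0.
D vs E: E wins 18–12.
D vs F: D wins 22–8.
E vs F: E wins 22–8.
E beats each rival — A (30–0), B (27–3), C (22–8), D (18–12), F (22–8) — so E is the Condorcet winner.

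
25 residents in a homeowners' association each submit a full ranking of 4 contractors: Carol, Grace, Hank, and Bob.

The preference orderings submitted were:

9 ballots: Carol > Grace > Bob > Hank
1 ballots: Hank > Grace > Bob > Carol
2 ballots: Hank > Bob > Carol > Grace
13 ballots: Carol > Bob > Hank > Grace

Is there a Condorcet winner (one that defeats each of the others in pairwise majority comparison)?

Head-to-head results (25 voters total):
Carol vs Grace: Carol wins 24–1.
Carol vs Hank: Carol wins 22–3.
Carol vs Bob: Carol wins 22–3.
Grace vs Hank: Hank wins 16–9.
Grace vs Bob: Bob wins 15–10.
Hank vs Bob: Bob wins 22–3.
Carol beats each rival — Grace (24–1), Hank (22–3), Bob (22–3) — so Carol is the Condorcet winner.

Yes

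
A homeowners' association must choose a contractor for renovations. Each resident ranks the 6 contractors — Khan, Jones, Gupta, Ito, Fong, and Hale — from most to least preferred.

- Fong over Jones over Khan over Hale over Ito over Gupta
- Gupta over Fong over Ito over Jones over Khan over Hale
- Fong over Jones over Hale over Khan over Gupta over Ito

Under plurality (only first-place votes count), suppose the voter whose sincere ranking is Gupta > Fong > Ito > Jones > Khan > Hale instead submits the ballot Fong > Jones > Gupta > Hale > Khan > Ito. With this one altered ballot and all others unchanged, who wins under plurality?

First-place totals with the altered ballot: Khan 0, Jones 0, Gupta 0, Ito 0, Fong 3, Hale 0.
The winner is unchanged: still Fong.

Fong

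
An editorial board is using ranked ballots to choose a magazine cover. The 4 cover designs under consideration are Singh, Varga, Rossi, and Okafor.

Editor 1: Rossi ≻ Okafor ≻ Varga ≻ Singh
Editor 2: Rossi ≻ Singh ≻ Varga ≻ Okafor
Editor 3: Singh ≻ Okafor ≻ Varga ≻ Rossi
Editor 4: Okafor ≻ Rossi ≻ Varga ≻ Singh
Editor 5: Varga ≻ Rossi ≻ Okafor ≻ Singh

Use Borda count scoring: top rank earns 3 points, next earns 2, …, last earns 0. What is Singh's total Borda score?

5

Borda scores:
  Singh: 0 + 2 + 3 + 0 + 0 = 5
  Varga: 1 + 1 + 1 + 1 + 3 = 7
  Rossi: 3 + 3 + 0 + 2 + 2 = 10
  Okafor: 2 + 0 + 2 + 3 + 1 = 8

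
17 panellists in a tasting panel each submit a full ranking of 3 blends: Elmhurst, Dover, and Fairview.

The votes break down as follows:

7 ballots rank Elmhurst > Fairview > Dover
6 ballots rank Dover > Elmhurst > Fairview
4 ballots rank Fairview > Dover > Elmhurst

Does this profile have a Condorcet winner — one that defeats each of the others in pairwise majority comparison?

Head-to-head results (17 voters total):
Elmhurst vs Dover: Dover wins 10–7.
Elmhurst vs Fairview: Elmhurst wins 13–4.
Dover vs Fairview: Fairview wins 11–6.
No candidate beats all others: Elmhurst beats Fairview beats Dover beats Elmhurst, a majority cycle.

No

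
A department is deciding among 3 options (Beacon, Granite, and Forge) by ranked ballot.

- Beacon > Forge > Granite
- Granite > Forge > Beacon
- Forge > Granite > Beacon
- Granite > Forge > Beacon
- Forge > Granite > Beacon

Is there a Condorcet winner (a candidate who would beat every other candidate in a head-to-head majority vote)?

Head-to-head results (5 voters total):
Beacon vs Granite: Granite wins 4–1.
Beacon vs Forge: Forge wins 4–1.
Granite vs Forge: Forge wins 3–2.
Forge beats each rival — Beacon (4–1), Granite (3–2) — so Forge is the Condorcet winner.

Yes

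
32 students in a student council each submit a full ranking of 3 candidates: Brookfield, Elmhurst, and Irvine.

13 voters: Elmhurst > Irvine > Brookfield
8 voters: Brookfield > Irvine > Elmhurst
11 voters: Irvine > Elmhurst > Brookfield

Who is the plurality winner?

Elmhurst

First-place vote totals:
  Brookfield: 8
  Elmhurst: 13
  Irvine: 11
Elmhurst has the most first-place votes.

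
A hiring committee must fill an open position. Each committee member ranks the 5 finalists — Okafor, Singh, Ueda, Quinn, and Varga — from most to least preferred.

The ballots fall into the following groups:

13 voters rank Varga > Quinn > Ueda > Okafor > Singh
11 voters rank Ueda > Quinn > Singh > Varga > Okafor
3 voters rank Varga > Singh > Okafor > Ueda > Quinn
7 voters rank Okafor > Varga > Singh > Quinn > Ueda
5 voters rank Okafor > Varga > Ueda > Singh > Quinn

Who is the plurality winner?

Varga

First-place vote totals:
  Okafor: 12
  Singh: 0
  Ueda: 11
  Quinn: 0
  Varga: 16
Varga has the most first-place votes.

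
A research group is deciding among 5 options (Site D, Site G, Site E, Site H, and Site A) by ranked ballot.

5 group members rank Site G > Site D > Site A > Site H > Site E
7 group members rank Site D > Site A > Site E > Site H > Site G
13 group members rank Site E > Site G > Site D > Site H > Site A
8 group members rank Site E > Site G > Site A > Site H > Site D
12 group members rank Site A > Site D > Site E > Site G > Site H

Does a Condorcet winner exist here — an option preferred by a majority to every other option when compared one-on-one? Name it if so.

There is no Condorcet winner

Head-to-head results (45 voters total):
Site D vs Site G: Site G wins 26–19.
Site D vs Site E: Site D wins 24–21.
Site D vs Site H: Site D wins 37–8.
Site D vs Site A: Site D wins 25–20.
Site G vs Site E: Site E wins 40–5.
Site G vs Site H: Site G wins 38–7.
Site G vs Site A: Site G wins 26–19.
Site E vs Site H: Site E wins 40–5.
Site E vs Site A: Site A wins 24–21.
Site H vs Site A: Site A wins 32–13.
No candidate beats all others: Site D beats Site E beats Site G beats Site D, a majority cycle.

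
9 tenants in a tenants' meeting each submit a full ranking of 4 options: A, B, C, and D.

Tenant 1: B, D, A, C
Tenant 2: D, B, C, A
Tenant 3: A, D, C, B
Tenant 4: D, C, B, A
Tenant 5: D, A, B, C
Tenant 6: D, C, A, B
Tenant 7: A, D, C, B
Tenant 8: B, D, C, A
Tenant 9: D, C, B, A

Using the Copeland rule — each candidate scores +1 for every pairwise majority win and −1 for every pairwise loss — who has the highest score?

D

Pairwise results:
  A vs B: B wins 5–4.
  A vs C: C wins 5–4.
  A vs D: D wins 7–2.
  B vs C: C wins 5–4.
  B vs D: D wins 7–2.
  C vs D: D wins 9–0.
Copeland scores (wins − losses):
  A: 0 − 3 = -3
  B: 1 − 2 = -1
  C: 2 − 1 = 1
  D: 3 − 0 = 3
D has the best Copeland score.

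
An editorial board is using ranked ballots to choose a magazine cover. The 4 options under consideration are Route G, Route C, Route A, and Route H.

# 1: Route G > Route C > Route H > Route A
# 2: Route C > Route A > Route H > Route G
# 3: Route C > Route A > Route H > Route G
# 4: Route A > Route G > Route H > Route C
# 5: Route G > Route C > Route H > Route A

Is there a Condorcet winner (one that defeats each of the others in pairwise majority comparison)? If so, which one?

Head-to-head results (5 voters total):
Route G vs Route C: Route G wins 3–2.
Route G vs Route A: Route A wins 3–2.
Route G vs Route H: Route G wins 3–2.
Route C vs Route A: Route C wins 4–1.
Route C vs Route H: Route C wins 4–1.
Route A vs Route H: Route A wins 3–2.
No candidate beats all others: Route G beats Route C beats Route A beats Route G, a majority cycle.

There is no Condorcet winner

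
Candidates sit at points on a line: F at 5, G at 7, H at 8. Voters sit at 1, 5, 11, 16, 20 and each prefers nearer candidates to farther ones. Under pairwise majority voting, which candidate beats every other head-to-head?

H

With single-peaked preferences on a line, the Condorcet winner is the candidate closest to the median voter.
The median voter (position 11) is closest to H at 8.
Check: H vs G — voters closer to H: 3 of 5.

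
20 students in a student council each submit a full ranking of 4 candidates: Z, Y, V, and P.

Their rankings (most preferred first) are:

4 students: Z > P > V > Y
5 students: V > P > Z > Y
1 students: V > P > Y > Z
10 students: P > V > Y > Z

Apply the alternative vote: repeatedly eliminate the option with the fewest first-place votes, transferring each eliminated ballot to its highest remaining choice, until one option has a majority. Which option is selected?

Round 1: P 10, V 6, Z 4, Y 0. Y has the fewest and is eliminated.
Round 2: P 10, V 6, Z 4. Z has the fewest and is eliminated.
Round 3: P 14, V 6. P has a majority.

P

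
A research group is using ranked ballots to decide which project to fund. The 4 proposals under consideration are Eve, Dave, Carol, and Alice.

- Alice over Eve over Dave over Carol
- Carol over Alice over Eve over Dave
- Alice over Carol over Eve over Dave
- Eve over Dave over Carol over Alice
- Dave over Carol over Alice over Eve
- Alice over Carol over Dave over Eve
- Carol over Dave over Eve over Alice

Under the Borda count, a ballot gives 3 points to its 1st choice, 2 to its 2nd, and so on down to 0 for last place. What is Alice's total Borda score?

12

Borda scores:
  Eve: 2 + 1 + 1 + 3 + 0 + 0 + 1 = 8
  Dave: 1 + 0 + 0 + 2 + 3 + 1 + 2 = 9
  Carol: 0 + 3 + 2 + 1 + 2 + 2 + 3 = 13
  Alice: 3 + 2 + 3 + 0 + 1 + 3 + 0 = 12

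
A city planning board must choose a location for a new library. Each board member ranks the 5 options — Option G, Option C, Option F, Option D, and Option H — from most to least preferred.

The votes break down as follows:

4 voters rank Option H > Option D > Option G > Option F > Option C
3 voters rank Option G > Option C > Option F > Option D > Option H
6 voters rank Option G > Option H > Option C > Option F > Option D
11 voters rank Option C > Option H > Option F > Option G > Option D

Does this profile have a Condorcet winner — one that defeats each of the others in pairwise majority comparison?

Head-to-head results (24 voters total):
Option G vs Option C: Option G wins 13–11.
Option G vs Option F: Option G wins 13–11.
Option G vs Option D: Option G wins 20–4.
Option G vs Option H: Option H wins 15–9.
Option C vs Option F: Option C wins 20–4.
Option C vs Option D: Option C wins 20–4.
Option C vs Option H: Option C wins 14–10.
Option F vs Option D: Option F wins 20–4.
Option F vs Option H: Option H wins 21–3.
Option D vs Option H: Option H wins 21–3.
No candidate beats all others: Option G beats Option C beats Option H beats Option G, a majority cycle.

No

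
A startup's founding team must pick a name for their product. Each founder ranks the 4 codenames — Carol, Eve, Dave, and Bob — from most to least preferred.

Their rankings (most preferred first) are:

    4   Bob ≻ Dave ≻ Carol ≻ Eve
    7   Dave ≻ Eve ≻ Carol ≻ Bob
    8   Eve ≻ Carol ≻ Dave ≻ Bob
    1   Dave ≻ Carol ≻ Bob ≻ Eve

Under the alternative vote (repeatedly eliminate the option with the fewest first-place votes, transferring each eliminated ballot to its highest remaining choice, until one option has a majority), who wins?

Dave

Round 1: Eve 8, Dave 8, Bob 4, Carol 0. Carol has the fewest and is eliminated.
Round 2: Eve 8, Dave 8, Bob 4. Bob has the fewest and is eliminated.
Round 3: Dave 12, Eve 8. Dave has a majority.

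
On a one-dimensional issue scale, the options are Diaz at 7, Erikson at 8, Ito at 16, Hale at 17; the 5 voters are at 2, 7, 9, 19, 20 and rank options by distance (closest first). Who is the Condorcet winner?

With single-peaked preferences on a line, the Condorcet winner is the candidate closest to the median voter.
The median voter (position 9) is closest to Erikson at 8.
Check: Erikson vs Hale — voters closer to Erikson: 3 of 5.

Erikson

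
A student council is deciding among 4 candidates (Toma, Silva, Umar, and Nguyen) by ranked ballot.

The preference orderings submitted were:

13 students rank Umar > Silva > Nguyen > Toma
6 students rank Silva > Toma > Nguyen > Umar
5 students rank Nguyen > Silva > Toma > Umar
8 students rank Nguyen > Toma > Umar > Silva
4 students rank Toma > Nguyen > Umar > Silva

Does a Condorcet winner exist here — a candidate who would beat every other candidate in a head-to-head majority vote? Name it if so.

Head-to-head results (36 voters total):
Toma vs Silva: Silva wins 24–12.
Toma vs Umar: Toma wins 23–13.
Toma vs Nguyen: Nguyen wins 26–10.
Silva vs Umar: Umar wins 25–11.
Silva vs Nguyen: Silva wins 19–17.
Umar vs Nguyen: Nguyen wins 23–13.
No candidate beats all others: Toma beats Umar beats Silva beats Toma, a majority cycle.

There is no Condorcet winner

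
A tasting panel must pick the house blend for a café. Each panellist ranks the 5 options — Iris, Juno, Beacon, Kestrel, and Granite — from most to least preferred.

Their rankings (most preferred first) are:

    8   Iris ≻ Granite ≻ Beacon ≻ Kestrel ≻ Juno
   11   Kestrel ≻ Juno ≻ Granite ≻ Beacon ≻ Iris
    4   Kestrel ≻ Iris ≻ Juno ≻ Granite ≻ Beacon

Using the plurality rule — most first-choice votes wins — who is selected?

Kestrel

First-place vote totals:
  Iris: 8
  Juno: 0
  Beacon: 0
  Kestrel: 15
  Granite: 0
Kestrel has the most first-place votes.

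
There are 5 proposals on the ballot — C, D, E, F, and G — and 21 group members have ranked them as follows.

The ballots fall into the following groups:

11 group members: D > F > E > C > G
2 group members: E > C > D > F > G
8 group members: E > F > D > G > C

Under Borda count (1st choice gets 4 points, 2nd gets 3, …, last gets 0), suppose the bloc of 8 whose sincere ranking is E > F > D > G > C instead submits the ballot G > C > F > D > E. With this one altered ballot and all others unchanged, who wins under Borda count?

D

Borda totals with the altered ballot: C 41, D 56, E 30, F 51, G 32.
The winner is unchanged: still D.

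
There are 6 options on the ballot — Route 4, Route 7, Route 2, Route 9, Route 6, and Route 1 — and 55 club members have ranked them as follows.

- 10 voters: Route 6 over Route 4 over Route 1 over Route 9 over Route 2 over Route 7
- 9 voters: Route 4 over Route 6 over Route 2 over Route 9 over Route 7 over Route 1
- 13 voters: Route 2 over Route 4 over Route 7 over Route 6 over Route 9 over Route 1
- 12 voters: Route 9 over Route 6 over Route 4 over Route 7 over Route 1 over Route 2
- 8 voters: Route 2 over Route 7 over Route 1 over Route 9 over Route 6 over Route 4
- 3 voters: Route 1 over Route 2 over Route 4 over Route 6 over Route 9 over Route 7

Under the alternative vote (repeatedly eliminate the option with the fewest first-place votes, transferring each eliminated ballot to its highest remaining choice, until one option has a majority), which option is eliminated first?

Round 1: Route 2 21, Route 9 12, Route 6 10, Route 4 9, Route 1 3, Route 7 0. Route 7 has the fewest and is eliminated.
Round 2: Route 2 21, Route 9 12, Route 6 10, Route 4 9, Route 1 3. Route 1 has the fewest and is eliminated.
Round 3: Route 2 24, Route 9 12, Route 6 10, Route 4 9. Route 4 has the fewest and is eliminated.
Round 4: Route 2 24, Route 6 19, Route 9 12. Route 9 has the fewest and is eliminated.
Round 5: Route 6 31, Route 2 24. Route 6 has a majority.

Route 7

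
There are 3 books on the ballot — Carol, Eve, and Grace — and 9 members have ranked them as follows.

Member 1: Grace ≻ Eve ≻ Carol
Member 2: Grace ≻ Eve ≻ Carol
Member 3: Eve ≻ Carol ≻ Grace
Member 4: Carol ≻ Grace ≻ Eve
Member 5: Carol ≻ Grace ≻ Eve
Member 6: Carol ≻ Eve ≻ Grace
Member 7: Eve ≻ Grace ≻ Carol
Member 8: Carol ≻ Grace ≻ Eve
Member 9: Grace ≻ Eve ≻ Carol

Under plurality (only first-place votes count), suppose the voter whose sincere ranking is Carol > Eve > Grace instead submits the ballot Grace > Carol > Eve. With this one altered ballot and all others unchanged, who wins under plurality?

First-place totals with the altered ballot: Carol 3, Eve 2, Grace 4.
The switch changes the winner from Carol to Grace.

Grace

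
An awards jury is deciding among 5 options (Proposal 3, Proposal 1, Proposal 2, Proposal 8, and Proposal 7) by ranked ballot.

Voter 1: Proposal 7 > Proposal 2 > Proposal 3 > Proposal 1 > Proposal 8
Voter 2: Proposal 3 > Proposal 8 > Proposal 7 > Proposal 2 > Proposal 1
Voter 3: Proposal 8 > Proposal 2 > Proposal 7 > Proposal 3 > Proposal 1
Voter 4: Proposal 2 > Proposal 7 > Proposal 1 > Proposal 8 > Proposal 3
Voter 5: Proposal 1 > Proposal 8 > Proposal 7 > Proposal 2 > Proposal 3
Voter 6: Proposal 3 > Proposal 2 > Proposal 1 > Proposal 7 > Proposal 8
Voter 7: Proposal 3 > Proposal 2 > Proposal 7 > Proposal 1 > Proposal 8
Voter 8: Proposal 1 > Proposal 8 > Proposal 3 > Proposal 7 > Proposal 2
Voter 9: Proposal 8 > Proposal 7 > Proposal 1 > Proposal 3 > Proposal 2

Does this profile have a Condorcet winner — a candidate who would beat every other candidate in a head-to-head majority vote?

No

Head-to-head results (9 voters total):
Proposal 3 vs Proposal 1: Proposal 3 wins 5–4.
Proposal 3 vs Proposal 2: Proposal 3 wins 5–4.
Proposal 3 vs Proposal 8: Proposal 8 wins 5–4.
Proposal 3 vs Proposal 7: Proposal 7 wins 5–4.
Proposal 1 vs Proposal 2: Proposal 2 wins 6–3.
Proposal 1 vs Proposal 8: Proposal 1 wins 6–3.
Proposal 1 vs Proposal 7: Proposal 7 wins 6–3.
Proposal 2 vs Proposal 8: Proposal 8 wins 5–4.
Proposal 2 vs Proposal 7: Proposal 7 wins 5–4.
Proposal 8 vs Proposal 7: Proposal 8 wins 5–4.
No candidate beats all others: Proposal 3 beats Proposal 1 beats Proposal 8 beats Proposal 3, a majority cycle.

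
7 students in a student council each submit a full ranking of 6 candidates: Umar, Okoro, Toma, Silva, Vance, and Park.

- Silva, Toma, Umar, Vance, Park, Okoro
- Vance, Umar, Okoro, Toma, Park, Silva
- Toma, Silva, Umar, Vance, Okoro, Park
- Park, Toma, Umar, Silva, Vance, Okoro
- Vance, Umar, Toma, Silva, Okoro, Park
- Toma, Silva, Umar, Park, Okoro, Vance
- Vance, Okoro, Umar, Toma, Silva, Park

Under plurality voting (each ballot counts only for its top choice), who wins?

Vance

First-place vote totals:
  Umar: 0
  Okoro: 0
  Toma: 2
  Silva: 1
  Vance: 3
  Park: 1
Vance has the most first-place votes.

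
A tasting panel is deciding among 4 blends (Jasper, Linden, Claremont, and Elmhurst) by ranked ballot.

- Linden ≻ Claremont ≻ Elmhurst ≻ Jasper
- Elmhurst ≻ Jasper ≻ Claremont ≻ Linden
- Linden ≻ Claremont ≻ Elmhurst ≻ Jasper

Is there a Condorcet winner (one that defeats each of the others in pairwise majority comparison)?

Yes

Head-to-head results (3 voters total):
Jasper vs Linden: Linden wins 2–1.
Jasper vs Claremont: Claremont wins 2–1.
Jasper vs Elmhurst: Elmhurst wins 3–0.
Linden vs Claremont: Linden wins 2–1.
Linden vs Elmhurst: Linden wins 2–1.
Claremont vs Elmhurst: Claremont wins 2–1.
Linden beats each rival — Jasper (2–1), Claremont (2–1), Elmhurst (2–1) — so Linden is the Condorcet winner.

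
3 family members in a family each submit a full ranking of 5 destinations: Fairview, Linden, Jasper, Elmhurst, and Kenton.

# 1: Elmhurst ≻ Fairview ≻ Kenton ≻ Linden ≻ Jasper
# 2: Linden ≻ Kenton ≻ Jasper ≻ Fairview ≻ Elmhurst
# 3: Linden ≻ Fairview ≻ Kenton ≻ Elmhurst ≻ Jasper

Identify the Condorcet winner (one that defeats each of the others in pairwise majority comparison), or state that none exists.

Linden

Head-to-head results (3 voters total):
Fairview vs Linden: Linden wins 2–1.
Fairview vs Jasper: Fairview wins 2–1.
Fairview vs Elmhurst: Fairview wins 2–1.
Fairview vs Kenton: Fairview wins 2–1.
Linden vs Jasper: Linden wins 3–0.
Linden vs Elmhurst: Linden wins 2–1.
Linden vs Kenton: Linden wins 2–1.
Jasper vs Elmhurst: Elmhurst wins 2–1.
Jasper vs Kenton: Kenton wins 3–0.
Elmhurst vs Kenton: Kenton wins 2–1.
Linden beats each rival — Fairview (2–1), Jasper (3–0), Elmhurst (2–1), Kenton (2–1) — so Linden is the Condorcet winner.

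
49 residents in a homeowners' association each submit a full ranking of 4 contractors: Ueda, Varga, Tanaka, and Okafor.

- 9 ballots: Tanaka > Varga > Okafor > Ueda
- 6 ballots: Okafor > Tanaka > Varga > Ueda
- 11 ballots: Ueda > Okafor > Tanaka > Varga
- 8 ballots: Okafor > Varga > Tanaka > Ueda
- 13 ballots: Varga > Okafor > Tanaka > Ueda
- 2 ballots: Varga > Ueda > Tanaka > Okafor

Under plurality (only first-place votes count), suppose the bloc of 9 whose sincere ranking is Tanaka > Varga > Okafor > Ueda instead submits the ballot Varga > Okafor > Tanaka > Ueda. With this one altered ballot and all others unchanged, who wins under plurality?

First-place totals with the altered ballot: Ueda 11, Varga 24, Tanaka 0, Okafor 14.
The winner is unchanged: still Varga.

Varga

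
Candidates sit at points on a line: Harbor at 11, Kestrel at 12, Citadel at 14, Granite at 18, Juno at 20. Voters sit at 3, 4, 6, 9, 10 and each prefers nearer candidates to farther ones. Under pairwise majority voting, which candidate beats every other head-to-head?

With single-peaked preferences on a line, the Condorcet winner is the candidate closest to the median voter.
The median voter (position 6) is closest to Harbor at 11.
Check: Harbor vs Granite — voters closer to Harbor: 5 of 5.

Harbor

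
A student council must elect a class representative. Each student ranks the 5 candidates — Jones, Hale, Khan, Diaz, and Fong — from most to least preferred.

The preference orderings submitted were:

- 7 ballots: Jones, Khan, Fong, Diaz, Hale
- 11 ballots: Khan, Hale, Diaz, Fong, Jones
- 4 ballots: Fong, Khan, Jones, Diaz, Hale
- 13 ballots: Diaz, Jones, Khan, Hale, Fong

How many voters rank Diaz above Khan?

13

Ballots ranking Diaz above Khan: 13.
Ballots ranking Khan above Diaz: 7+11+4 = 22.
So 13 of 35 voters prefer Diaz to Khan.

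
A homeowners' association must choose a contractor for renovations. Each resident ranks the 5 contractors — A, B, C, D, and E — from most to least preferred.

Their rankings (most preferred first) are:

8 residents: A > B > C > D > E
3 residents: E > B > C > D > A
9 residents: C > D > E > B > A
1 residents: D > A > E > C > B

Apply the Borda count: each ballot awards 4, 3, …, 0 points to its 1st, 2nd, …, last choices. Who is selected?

Borda scores:
  A: 8·4 + 3·0 + 9·0 + 3 = 35
  B: 8·3 + 3·3 + 9·1 + 0 = 42
  C: 8·2 + 3·2 + 9·4 + 1 = 59
  D: 8·1 + 3·1 + 9·3 + 4 = 42
  E: 8·0 + 3·4 + 9·2 + 2 = 32
C has the highest total.

C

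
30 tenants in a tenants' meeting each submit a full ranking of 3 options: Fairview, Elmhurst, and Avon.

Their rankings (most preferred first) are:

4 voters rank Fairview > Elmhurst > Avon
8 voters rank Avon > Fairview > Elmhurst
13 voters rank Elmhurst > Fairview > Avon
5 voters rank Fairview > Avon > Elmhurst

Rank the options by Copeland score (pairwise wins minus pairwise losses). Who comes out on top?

Pairwise results:
  Fairview vs Elmhurst: Fairview wins 17–13.
  Fairview vs Avon: Fairview wins 22–8.
  Elmhurst vs Avon: Elmhurst wins 17–13.
Copeland scores (wins − losses):
  Fairview: 2 − 0 = 2
  Elmhurst: 1 − 1 = 0
  Avon: 0 − 2 = -2
Fairview has the best Copeland score.

Fairview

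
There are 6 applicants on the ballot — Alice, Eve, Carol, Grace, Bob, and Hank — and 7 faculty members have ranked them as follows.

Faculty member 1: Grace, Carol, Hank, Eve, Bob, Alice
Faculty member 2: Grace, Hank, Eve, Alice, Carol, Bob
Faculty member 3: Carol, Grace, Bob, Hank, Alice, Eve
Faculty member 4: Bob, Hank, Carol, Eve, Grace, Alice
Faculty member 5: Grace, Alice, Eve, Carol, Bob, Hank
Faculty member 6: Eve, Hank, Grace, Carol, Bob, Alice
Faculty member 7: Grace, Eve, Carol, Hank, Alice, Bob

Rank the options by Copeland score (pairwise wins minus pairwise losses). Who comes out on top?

Pairwise results:
  Alice vs Eve: Eve wins 5–2.
  Alice vs Carol: Carol wins 5–2.
  Alice vs Grace: Grace wins 7–0.
  Alice vs Bob: Bob wins 4–3.
  Alice vs Hank: Hank wins 6–1.
  Eve vs Carol: Eve wins 4–3.
  Eve vs Grace: Grace wins 5–2.
  Eve vs Bob: Eve wins 5–2.
  Eve vs Hank: Hank wins 4–3.
  Carol vs Grace: Grace wins 5–2.
  Carol vs Bob: Carol wins 6–1.
  Carol vs Hank: Carol wins 4–3.
  Grace vs Bob: Grace wins 6–1.
  Grace vs Hank: Grace wins 5–2.
  Bob vs Hank: Hank wins 4–3.
Copeland scores (wins − losses):
  Alice: 0 − 5 = -5
  Eve: 3 − 2 = 1
  Carol: 3 − 2 = 1
  Grace: 5 − 0 = 5
  Bob: 1 − 4 = -3
  Hank: 3 − 2 = 1
Grace has the best Copeland score.

Grace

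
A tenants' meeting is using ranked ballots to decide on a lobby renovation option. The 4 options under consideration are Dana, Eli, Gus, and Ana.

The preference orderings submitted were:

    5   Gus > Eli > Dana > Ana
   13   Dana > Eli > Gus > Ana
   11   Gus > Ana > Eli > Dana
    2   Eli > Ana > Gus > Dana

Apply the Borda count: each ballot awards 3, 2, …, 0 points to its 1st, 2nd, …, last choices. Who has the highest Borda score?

Borda scores:
  Dana: 5·1 + 13·3 + 11·0 + 2·0 = 44
  Eli: 5·2 + 13·2 + 11·1 + 2·3 = 53
  Gus: 5·3 + 13·1 + 11·3 + 2·1 = 63
  Ana: 5·0 + 13·0 + 11·2 + 2·2 = 26
Gus has the highest total.

Gus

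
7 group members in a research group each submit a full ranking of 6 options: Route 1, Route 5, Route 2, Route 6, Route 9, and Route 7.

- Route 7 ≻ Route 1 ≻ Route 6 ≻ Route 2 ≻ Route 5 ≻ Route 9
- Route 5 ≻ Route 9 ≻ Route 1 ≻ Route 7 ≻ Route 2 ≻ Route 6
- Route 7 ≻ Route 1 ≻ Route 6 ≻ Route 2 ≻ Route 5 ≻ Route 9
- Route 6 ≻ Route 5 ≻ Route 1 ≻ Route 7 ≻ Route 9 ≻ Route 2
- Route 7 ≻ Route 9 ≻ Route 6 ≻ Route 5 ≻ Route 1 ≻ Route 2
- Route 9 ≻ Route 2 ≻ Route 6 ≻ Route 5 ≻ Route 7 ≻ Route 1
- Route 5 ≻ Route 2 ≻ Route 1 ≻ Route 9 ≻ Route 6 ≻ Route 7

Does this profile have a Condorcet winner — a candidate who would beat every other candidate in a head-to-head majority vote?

No

Head-to-head results (7 voters total):
Route 1 vs Route 5: Route 5 wins 5–2.
Route 1 vs Route 2: Route 1 wins 5–2.
Route 1 vs Route 6: Route 1 wins 4–3.
Route 1 vs Route 9: Route 1 wins 4–3.
Route 1 vs Route 7: Route 7 wins 4–3.
Route 5 vs Route 2: Route 5 wins 4–3.
Route 5 vs Route 6: Route 6 wins 5–2.
Route 5 vs Route 9: Route 5 wins 5–2.
Route 5 vs Route 7: Route 5 wins 4–3.
Route 2 vs Route 6: Route 6 wins 4–3.
Route 2 vs Route 9: Route 9 wins 4–3.
Route 2 vs Route 7: Route 7 wins 5–2.
Route 6 vs Route 9: Route 9 wins 4–3.
Route 6 vs Route 7: Route 7 wins 4–3.
Route 9 vs Route 7: Route 7 wins 4–3.
No candidate beats all others: Route 1 beats Route 6 beats Route 5 beats Route 1, a majority cycle.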